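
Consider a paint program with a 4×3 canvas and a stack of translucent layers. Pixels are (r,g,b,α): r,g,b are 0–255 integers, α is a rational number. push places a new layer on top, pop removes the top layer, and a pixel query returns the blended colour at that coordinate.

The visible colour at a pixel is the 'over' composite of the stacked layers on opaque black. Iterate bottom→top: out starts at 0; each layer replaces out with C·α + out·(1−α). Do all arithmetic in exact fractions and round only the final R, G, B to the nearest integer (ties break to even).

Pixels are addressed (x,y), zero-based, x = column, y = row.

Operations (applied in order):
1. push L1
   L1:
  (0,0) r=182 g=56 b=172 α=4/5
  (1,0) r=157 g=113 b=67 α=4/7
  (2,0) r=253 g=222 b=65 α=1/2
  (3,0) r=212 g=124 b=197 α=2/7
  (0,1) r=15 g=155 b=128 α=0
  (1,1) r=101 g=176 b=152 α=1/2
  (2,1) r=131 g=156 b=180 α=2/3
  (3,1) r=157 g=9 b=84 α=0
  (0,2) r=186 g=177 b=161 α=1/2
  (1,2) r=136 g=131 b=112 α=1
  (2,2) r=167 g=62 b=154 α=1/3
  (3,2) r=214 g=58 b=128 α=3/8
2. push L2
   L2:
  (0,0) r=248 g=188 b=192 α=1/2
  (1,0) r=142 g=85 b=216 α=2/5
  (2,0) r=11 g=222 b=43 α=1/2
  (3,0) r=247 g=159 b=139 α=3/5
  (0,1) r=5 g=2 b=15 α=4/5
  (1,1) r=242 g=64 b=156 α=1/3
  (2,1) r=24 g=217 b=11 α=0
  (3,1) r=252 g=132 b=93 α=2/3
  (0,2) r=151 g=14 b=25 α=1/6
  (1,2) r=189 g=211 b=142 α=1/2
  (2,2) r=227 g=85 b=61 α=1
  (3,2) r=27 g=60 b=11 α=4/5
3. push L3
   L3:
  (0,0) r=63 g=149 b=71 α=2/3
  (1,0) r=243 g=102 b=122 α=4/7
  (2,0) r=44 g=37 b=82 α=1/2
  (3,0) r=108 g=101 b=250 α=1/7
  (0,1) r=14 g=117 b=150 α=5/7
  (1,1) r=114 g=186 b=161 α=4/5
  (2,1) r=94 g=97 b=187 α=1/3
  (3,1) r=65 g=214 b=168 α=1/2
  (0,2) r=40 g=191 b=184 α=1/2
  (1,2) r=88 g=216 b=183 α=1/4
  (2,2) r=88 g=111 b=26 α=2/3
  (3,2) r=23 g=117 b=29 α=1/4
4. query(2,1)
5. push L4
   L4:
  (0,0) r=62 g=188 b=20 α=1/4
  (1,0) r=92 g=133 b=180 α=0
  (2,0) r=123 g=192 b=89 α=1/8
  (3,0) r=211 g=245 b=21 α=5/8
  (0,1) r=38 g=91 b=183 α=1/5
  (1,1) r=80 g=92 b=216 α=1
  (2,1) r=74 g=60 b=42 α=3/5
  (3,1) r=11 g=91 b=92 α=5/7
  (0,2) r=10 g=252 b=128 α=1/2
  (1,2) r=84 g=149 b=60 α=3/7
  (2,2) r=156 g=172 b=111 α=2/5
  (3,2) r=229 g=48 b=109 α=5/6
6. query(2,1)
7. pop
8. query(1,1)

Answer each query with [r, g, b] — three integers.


at x=2,y=1 over L1,L2,L3:
L1 α=2/3: [262/3, 104, 120]
L2 α=0: [262/3, 104, 120]
L3 α=1/3: [806/9, 305/3, 427/3]
→ [90, 102, 142]

(2,1) stack=L1,L2,L3,L4; from [0,0,0]:
L1 α=2/3: [262/3, 104, 120]
L2 α=0: [262/3, 104, 120]
L3 α=1/3: [806/9, 305/3, 427/3]
L4 α=3/5: [722/9, 230/3, 1232/15]
rounded: [80, 77, 82]

at x=1,y=1 over L1,L2,L3:
+L1 (α=1/2) → [101/2, 88, 76]
+L2 (α=1/3) → [343/3, 80, 308/3]
+L3 (α=4/5) → [1711/15, 824/5, 448/3]
→ [114, 165, 149]


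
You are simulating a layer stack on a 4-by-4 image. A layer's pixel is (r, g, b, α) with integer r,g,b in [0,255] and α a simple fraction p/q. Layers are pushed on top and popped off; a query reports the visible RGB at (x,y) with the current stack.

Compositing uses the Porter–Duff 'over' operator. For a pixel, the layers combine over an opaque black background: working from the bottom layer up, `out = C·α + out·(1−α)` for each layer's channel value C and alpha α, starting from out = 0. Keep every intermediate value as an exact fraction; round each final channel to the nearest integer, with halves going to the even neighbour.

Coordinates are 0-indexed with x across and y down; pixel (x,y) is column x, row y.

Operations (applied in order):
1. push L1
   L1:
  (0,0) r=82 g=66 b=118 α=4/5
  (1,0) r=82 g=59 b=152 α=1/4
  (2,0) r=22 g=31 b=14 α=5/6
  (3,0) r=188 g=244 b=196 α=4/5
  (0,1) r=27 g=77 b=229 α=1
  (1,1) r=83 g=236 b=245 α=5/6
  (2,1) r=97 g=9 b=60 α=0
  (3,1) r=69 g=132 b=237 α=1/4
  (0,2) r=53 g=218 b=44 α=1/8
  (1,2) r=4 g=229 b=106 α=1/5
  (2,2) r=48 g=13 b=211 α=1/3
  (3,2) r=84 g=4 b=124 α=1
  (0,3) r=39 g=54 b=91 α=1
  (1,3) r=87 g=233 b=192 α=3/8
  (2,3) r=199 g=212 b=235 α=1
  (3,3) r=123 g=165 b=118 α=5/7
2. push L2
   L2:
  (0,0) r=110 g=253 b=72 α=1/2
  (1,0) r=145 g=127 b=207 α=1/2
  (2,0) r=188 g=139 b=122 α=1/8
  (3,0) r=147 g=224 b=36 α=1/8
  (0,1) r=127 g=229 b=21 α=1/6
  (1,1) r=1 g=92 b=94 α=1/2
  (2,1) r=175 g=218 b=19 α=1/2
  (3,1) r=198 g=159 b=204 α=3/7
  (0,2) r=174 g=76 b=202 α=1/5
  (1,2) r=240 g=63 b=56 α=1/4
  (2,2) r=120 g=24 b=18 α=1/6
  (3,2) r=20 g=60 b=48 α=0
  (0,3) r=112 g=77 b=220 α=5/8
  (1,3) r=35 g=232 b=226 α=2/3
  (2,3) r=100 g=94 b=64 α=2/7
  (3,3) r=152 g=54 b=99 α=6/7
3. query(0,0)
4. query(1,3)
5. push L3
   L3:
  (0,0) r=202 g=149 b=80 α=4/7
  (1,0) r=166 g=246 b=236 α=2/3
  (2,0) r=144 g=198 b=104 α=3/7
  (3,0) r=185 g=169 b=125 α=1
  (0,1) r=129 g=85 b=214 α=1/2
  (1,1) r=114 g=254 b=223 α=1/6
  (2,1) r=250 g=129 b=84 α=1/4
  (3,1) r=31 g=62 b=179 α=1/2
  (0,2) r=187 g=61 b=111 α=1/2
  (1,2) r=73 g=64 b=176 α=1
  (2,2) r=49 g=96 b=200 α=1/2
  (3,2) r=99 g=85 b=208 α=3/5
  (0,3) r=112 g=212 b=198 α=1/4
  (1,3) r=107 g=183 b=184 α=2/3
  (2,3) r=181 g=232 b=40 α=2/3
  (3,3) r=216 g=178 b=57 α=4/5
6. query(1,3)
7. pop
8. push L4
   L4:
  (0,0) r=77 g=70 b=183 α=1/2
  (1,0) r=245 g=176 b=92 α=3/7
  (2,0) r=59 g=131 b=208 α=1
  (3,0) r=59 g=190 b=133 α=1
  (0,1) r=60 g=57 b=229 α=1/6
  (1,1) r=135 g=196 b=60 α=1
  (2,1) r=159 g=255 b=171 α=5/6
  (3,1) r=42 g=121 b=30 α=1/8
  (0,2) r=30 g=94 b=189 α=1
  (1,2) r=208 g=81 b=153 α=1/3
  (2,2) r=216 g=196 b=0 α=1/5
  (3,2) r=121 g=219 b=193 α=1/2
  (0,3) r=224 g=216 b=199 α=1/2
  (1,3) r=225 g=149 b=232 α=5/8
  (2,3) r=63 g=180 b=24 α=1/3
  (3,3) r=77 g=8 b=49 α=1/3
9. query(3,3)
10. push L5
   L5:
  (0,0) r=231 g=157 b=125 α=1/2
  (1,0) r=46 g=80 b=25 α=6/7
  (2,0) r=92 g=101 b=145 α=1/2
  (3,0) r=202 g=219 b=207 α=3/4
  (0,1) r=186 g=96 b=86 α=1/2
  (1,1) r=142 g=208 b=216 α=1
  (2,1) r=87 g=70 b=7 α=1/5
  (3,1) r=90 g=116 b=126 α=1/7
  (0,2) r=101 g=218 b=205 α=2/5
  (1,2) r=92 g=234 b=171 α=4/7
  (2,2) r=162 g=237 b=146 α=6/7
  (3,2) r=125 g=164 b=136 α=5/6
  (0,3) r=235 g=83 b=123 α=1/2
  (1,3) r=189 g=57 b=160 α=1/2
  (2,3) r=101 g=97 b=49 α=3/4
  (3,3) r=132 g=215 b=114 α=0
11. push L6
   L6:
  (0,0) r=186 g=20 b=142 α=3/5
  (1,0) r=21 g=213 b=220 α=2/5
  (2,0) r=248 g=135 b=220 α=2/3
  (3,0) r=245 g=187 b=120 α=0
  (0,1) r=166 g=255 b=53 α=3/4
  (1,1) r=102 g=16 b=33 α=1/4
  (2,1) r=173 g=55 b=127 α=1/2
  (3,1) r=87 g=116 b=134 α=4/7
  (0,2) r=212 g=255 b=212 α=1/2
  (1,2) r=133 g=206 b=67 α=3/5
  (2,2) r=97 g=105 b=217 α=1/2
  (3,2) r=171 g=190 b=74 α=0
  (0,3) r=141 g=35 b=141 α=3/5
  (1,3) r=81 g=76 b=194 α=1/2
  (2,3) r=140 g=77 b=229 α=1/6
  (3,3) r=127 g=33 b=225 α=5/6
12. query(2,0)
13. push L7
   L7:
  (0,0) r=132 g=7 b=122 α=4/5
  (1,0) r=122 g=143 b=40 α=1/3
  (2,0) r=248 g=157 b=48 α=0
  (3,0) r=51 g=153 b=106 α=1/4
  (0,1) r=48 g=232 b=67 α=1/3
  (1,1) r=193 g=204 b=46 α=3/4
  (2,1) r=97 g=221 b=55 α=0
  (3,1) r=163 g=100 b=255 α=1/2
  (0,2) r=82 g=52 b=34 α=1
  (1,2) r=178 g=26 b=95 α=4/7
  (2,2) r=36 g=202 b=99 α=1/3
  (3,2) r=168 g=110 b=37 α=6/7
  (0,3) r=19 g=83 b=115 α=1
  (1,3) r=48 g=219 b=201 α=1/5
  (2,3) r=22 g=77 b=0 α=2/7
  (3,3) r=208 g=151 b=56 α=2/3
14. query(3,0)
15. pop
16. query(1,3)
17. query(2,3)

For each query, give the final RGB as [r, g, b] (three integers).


query (0,0) [L1,L2] — begin 0,0,0
+L1 (α=4/5) → [328/5, 264/5, 472/5]
+L2 (α=1/2) → [439/5, 1529/10, 416/5]
rounded: [88, 153, 83]

(1,3) stack=L1,L2; from [0,0,0]:
+L1 (α=3/8) → [261/8, 699/8, 72]
+L2 (α=2/3) → [821/24, 4411/24, 524/3]
rounded: [34, 184, 175]

query (1,3) [L1,L2,L3] — begin 0,0,0
+L1 (α=3/8) → [261/8, 699/8, 72]
+L2 (α=2/3) → [821/24, 4411/24, 524/3]
+L3 (α=2/3) → [5957/72, 13195/72, 1628/9]
rounded: [83, 183, 181]

at x=3,y=3 over L1,L2,L4:
after L1 α=5/7: [615/7, 825/7, 590/7]
after L2 α=6/7: [6999/49, 3093/49, 4748/49]
after L4 α=1/3: [17771/147, 6578/147, 11897/147]
rounded: [121, 45, 81]

at x=2,y=0 over L1,L2,L4,L5,L6:
+L1 (α=5/6) → [55/3, 155/6, 35/3]
+L2 (α=1/8) → [949/24, 1919/48, 611/24]
+L4 (α=1) → [59, 131, 208]
+L5 (α=1/2) → [151/2, 116, 353/2]
+L6 (α=2/3) → [381/2, 386/3, 411/2]
= [190, 129, 206]

at x=3,y=0 over L1,L2,L4,L5,L6,L7:
L1 α=4/5: [752/5, 976/5, 784/5]
L2 α=1/8: [5999/40, 994/5, 1417/10]
L4 α=1: [59, 190, 133]
L5 α=3/4: [665/4, 847/4, 377/2]
L6 α=0: [665/4, 847/4, 377/2]
L7 α=1/4: [2199/16, 3153/16, 1343/8]
→ [137, 197, 168]

at x=1,y=3 over L1,L2,L4,L5,L6:
after L1 α=3/8: [261/8, 699/8, 72]
after L2 α=2/3: [821/24, 4411/24, 524/3]
after L4 α=5/8: [9821/64, 10371/64, 421/2]
after L5 α=1/2: [21917/128, 14019/128, 741/4]
after L6 α=1/2: [32285/256, 23747/256, 1517/8]
rounded: [126, 93, 190]

at x=2,y=3 over L1,L2,L4,L5,L6:
+L1 (α=1) → [199, 212, 235]
+L2 (α=2/7) → [1195/7, 1248/7, 1303/7]
+L4 (α=1/3) → [2831/21, 1252/7, 2774/21]
+L5 (α=3/4) → [4597/42, 3289/28, 5861/84]
+L6 (α=1/6) → [28865/252, 18601/168, 48541/504]
rounded: [115, 111, 96]


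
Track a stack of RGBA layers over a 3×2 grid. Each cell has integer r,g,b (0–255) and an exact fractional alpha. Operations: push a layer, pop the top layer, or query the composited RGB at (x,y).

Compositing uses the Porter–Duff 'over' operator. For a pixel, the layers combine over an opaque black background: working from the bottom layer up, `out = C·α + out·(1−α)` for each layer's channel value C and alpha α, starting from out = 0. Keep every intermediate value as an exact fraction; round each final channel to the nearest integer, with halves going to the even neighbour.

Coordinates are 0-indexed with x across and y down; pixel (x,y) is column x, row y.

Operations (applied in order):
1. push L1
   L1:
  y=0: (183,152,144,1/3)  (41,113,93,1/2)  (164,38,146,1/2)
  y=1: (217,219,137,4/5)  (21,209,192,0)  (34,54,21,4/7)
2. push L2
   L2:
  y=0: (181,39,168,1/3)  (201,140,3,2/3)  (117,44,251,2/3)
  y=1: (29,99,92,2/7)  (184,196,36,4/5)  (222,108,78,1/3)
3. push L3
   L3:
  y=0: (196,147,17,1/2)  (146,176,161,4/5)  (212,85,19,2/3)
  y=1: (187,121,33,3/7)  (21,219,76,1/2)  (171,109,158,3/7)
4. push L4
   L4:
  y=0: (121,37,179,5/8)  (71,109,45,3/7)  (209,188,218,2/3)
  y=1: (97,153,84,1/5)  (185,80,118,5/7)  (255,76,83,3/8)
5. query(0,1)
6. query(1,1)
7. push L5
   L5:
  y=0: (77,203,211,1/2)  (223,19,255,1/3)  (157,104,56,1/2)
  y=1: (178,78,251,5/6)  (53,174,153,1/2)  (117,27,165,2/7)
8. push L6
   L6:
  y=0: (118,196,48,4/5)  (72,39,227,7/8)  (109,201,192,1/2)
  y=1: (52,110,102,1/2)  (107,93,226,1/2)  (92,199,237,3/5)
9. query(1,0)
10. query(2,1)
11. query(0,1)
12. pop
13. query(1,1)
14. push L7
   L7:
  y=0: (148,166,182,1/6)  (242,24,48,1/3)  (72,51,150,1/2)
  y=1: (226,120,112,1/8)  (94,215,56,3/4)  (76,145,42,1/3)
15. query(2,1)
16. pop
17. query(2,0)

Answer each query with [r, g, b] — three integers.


at x=0,y=1 over L1,L2,L3,L4:
after L1 α=4/5: [868/5, 876/5, 548/5]
after L2 α=2/7: [926/7, 1074/7, 732/7]
after L3 α=3/7: [7631/49, 6837/49, 3621/49]
after L4 α=1/5: [35277/245, 6969/49, 3720/49]
rounded: [144, 142, 76]

(1,1) stack=L1,L2,L3,L4; from [0,0,0]:
L1 α=0: [0, 0, 0]
L2 α=4/5: [736/5, 784/5, 144/5]
L3 α=1/2: [841/10, 1879/10, 262/5]
L4 α=5/7: [5466/35, 3879/35, 3474/35]
→ [156, 111, 99]

query (1,0) [L1,L2,L3,L4,L5,L6] — begin 0,0,0
L1 α=1/2: [41/2, 113/2, 93/2]
L2 α=2/3: [845/6, 673/6, 35/2]
L3 α=4/5: [4349/30, 4897/30, 1323/10]
L4 α=3/7: [1699/15, 14699/105, 3321/35]
L5 α=1/3: [6743/45, 31393/315, 5189/35]
L6 α=7/8: [29423/360, 29347/630, 15201/70]
→ [82, 47, 217]

(2,1) stack=L1,L2,L3,L4,L5,L6; from [0,0,0]:
L1 α=4/7: [136/7, 216/7, 12]
L2 α=1/3: [1826/21, 396/7, 34]
L3 α=3/7: [18077/147, 3873/49, 610/7]
L4 α=3/8: [25355/147, 30537/392, 4793/56]
L5 α=2/7: [161173/1029, 173853/2744, 42445/392]
L6 α=3/5: [121270/1029, 992937/6860, 181801/980]
→ [118, 145, 186]

at x=0,y=1 over L1,L2,L3,L4,L5,L6:
after L1 α=4/5: [868/5, 876/5, 548/5]
after L2 α=2/7: [926/7, 1074/7, 732/7]
after L3 α=3/7: [7631/49, 6837/49, 3621/49]
after L4 α=1/5: [35277/245, 6969/49, 3720/49]
after L5 α=5/6: [253327/1470, 8693/98, 65215/294]
after L6 α=1/2: [329767/2940, 19473/196, 95203/588]
rounded: [112, 99, 162]

at x=1,y=1 over L1,L2,L3,L4,L5:
after L1 α=0: [0, 0, 0]
after L2 α=4/5: [736/5, 784/5, 144/5]
after L3 α=1/2: [841/10, 1879/10, 262/5]
after L4 α=5/7: [5466/35, 3879/35, 3474/35]
after L5 α=1/2: [7321/70, 9969/70, 8829/70]
→ [105, 142, 126]

at x=2,y=1 over L1,L2,L3,L4,L5,L7:
after L1 α=4/7: [136/7, 216/7, 12]
after L2 α=1/3: [1826/21, 396/7, 34]
after L3 α=3/7: [18077/147, 3873/49, 610/7]
after L4 α=3/8: [25355/147, 30537/392, 4793/56]
after L5 α=2/7: [161173/1029, 173853/2744, 42445/392]
after L7 α=1/3: [400550/3087, 372793/4116, 50677/588]
= [130, 91, 86]

query (2,0) [L1,L2,L3,L4,L5] — begin 0,0,0
L1 α=1/2: [82, 19, 73]
L2 α=2/3: [316/3, 107/3, 575/3]
L3 α=2/3: [1588/9, 617/9, 689/9]
L4 α=2/3: [5350/27, 4001/27, 4613/27]
L5 α=1/2: [9589/54, 6809/54, 6125/54]
= [178, 126, 113]


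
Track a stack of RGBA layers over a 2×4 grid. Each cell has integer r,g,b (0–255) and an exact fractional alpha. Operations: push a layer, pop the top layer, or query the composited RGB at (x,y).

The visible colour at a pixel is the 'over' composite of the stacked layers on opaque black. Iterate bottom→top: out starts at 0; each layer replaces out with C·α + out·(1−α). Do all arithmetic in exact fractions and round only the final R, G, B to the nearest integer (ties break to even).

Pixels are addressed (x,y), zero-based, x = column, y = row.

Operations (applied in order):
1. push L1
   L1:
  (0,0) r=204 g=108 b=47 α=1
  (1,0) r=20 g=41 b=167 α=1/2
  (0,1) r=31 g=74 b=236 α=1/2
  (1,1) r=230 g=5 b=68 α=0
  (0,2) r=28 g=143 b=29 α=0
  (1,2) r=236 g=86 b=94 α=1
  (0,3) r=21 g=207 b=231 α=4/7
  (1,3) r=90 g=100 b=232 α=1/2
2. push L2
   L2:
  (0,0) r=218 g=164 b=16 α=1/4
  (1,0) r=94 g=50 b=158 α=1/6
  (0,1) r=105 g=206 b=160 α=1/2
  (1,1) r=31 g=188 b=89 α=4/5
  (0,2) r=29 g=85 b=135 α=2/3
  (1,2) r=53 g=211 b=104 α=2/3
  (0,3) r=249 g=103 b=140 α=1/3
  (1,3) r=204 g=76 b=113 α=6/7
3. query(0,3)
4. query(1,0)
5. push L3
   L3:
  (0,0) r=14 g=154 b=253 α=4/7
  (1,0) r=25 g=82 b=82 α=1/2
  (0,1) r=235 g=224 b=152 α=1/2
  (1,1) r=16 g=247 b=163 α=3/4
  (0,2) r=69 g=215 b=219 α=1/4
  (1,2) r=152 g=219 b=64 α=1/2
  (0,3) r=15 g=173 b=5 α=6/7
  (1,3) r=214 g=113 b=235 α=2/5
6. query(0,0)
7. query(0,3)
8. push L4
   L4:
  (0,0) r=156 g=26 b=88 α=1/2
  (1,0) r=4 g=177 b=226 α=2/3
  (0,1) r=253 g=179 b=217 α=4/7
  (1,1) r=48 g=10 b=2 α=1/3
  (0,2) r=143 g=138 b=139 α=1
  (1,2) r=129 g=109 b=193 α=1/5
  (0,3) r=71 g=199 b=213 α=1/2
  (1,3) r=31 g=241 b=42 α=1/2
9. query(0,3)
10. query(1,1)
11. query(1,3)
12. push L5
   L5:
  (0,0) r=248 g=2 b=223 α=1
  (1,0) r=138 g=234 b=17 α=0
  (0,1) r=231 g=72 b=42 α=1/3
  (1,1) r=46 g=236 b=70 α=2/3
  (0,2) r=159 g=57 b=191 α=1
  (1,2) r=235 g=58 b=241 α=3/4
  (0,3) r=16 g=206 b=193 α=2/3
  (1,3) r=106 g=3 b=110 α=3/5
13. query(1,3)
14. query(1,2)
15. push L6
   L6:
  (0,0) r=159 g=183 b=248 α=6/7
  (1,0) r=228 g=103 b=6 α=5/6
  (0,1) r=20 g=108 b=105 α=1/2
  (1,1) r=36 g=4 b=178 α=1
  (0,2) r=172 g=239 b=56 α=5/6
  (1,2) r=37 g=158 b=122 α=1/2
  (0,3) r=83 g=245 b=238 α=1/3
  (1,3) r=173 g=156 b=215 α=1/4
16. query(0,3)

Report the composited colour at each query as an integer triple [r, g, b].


query (0,3) [L1,L2] — begin 0,0,0
+L1 (α=4/7) → [12, 828/7, 132]
+L2 (α=1/3) → [91, 2377/21, 404/3]
= [91, 113, 135]

query (1,0) [L1,L2] — begin 0,0,0
L1 α=1/2: [10, 41/2, 167/2]
L2 α=1/6: [24, 305/12, 1151/12]
rounded: [24, 25, 96]

query (0,0) [L1,L2,L3] — begin 0,0,0
+L1 (α=1) → [204, 108, 47]
+L2 (α=1/4) → [415/2, 122, 157/4]
+L3 (α=4/7) → [1357/14, 982/7, 4519/28]
→ [97, 140, 161]

(0,3) stack=L1,L2,L3; from [0,0,0]:
after L1 α=4/7: [12, 828/7, 132]
after L2 α=1/3: [91, 2377/21, 404/3]
after L3 α=6/7: [181/7, 24175/147, 494/21]
= [26, 164, 24]

query (0,3) [L1,L2,L3,L4] — begin 0,0,0
after L1 α=4/7: [12, 828/7, 132]
after L2 α=1/3: [91, 2377/21, 404/3]
after L3 α=6/7: [181/7, 24175/147, 494/21]
after L4 α=1/2: [339/7, 26714/147, 4967/42]
rounded: [48, 182, 118]

at x=1,y=1 over L1,L2,L3,L4:
+L1 (α=0) → [0, 0, 0]
+L2 (α=4/5) → [124/5, 752/5, 356/5]
+L3 (α=3/4) → [91/5, 4457/20, 2801/20]
+L4 (α=1/3) → [422/15, 1519/10, 2821/30]
→ [28, 152, 94]

(1,3) stack=L1,L2,L3,L4; from [0,0,0]:
after L1 α=1/2: [45, 50, 116]
after L2 α=6/7: [1269/7, 506/7, 794/7]
after L3 α=2/5: [6803/35, 620/7, 5672/35]
after L4 α=1/2: [3944/35, 2307/14, 3571/35]
= [113, 165, 102]

(1,3) stack=L1,L2,L3,L4,L5; from [0,0,0]:
L1 α=1/2: [45, 50, 116]
L2 α=6/7: [1269/7, 506/7, 794/7]
L3 α=2/5: [6803/35, 620/7, 5672/35]
L4 α=1/2: [3944/35, 2307/14, 3571/35]
L5 α=3/5: [19018/175, 474/7, 18692/175]
= [109, 68, 107]

(1,2) stack=L1,L2,L3,L4,L5; from [0,0,0]:
+L1 (α=1) → [236, 86, 94]
+L2 (α=2/3) → [114, 508/3, 302/3]
+L3 (α=1/2) → [133, 1165/6, 247/3]
+L4 (α=1/5) → [661/5, 2657/15, 1567/15]
+L5 (α=3/4) → [2093/10, 5267/60, 3103/15]
rounded: [209, 88, 207]

(0,3) stack=L1,L2,L3,L4,L5,L6; from [0,0,0]:
+L1 (α=4/7) → [12, 828/7, 132]
+L2 (α=1/3) → [91, 2377/21, 404/3]
+L3 (α=6/7) → [181/7, 24175/147, 494/21]
+L4 (α=1/2) → [339/7, 26714/147, 4967/42]
+L5 (α=2/3) → [563/21, 87278/441, 21179/126]
+L6 (α=1/3) → [2869/63, 282601/1323, 36173/189]
= [46, 214, 191]


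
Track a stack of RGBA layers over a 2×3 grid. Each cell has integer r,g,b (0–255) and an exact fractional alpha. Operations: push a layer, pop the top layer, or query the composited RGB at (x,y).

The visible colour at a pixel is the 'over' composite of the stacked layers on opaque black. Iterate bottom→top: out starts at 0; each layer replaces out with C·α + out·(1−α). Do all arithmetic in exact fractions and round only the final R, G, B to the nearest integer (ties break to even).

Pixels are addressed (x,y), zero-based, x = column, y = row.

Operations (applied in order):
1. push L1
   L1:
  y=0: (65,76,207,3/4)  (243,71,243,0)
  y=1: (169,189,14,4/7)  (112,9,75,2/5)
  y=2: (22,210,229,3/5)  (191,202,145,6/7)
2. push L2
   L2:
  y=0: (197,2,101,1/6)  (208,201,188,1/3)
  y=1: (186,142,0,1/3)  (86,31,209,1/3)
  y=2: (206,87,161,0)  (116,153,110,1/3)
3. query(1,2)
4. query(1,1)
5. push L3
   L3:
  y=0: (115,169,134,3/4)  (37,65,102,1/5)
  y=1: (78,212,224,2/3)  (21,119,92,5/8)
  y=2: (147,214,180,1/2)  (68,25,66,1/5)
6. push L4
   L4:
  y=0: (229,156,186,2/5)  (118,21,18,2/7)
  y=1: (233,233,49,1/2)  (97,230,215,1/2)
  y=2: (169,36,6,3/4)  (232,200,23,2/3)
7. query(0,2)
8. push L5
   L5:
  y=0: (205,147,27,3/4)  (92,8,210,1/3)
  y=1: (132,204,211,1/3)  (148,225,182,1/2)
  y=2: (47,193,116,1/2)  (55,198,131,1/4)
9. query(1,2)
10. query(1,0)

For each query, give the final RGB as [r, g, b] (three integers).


at x=1,y=2 over L1,L2:
after L1 α=6/7: [1146/7, 1212/7, 870/7]
after L2 α=1/3: [3104/21, 1165/7, 2510/21]
rounded: [148, 166, 120]

query (1,1) [L1,L2] — begin 0,0,0
L1 α=2/5: [224/5, 18/5, 30]
L2 α=1/3: [878/15, 191/15, 269/3]
rounded: [59, 13, 90]

query (0,2) [L1,L2,L3,L4] — begin 0,0,0
+L1 (α=3/5) → [66/5, 126, 687/5]
+L2 (α=0) → [66/5, 126, 687/5]
+L3 (α=1/2) → [801/10, 170, 1587/10]
+L4 (α=3/4) → [5871/40, 139/2, 1767/40]
= [147, 70, 44]

at x=1,y=2 over L1,L2,L3,L4,L5:
after L1 α=6/7: [1146/7, 1212/7, 870/7]
after L2 α=1/3: [3104/21, 1165/7, 2510/21]
after L3 α=1/5: [13844/105, 967/7, 11426/105]
after L4 α=2/3: [62564/315, 3767/21, 16256/315]
after L5 α=1/4: [68339/420, 5153/28, 30011/420]
= [163, 184, 71]

at x=1,y=0 over L1,L2,L3,L4,L5:
+L1 (α=0) → [0, 0, 0]
+L2 (α=1/3) → [208/3, 67, 188/3]
+L3 (α=1/5) → [943/15, 333/5, 1058/15]
+L4 (α=2/7) → [1651/21, 375/7, 1166/21]
+L5 (α=1/3) → [5234/63, 806/21, 6742/63]
= [83, 38, 107]


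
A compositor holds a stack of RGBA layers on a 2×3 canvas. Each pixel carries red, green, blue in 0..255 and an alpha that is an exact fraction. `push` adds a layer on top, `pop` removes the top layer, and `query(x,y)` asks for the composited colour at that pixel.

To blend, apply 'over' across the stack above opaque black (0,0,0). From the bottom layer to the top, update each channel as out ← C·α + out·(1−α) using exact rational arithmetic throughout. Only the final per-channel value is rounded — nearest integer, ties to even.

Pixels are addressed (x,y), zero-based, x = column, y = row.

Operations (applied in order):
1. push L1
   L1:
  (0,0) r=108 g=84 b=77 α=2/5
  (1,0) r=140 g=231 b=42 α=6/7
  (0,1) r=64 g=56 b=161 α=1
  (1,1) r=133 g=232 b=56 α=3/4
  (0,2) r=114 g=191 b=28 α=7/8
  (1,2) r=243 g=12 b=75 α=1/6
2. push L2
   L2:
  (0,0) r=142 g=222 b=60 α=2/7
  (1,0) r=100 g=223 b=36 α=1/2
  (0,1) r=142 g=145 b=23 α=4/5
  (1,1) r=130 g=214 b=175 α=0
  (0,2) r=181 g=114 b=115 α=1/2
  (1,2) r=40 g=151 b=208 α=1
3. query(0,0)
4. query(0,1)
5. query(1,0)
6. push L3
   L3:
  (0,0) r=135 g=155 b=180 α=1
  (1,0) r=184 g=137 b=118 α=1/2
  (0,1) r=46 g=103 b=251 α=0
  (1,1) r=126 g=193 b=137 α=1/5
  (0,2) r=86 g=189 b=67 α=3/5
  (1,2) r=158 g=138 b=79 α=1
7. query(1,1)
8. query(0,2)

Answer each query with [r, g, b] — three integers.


query (0,0) [L1,L2] — begin 0,0,0
L1 α=2/5: [216/5, 168/5, 154/5]
L2 α=2/7: [500/7, 612/7, 274/7]
→ [71, 87, 39]

(0,1) stack=L1,L2; from [0,0,0]:
L1 α=1: [64, 56, 161]
L2 α=4/5: [632/5, 636/5, 253/5]
→ [126, 127, 51]

at x=1,y=0 over L1,L2:
after L1 α=6/7: [120, 198, 36]
after L2 α=1/2: [110, 421/2, 36]
→ [110, 210, 36]

at x=1,y=1 over L1,L2,L3:
after L1 α=3/4: [399/4, 174, 42]
after L2 α=0: [399/4, 174, 42]
after L3 α=1/5: [105, 889/5, 61]
= [105, 178, 61]

at x=0,y=2 over L1,L2,L3:
L1 α=7/8: [399/4, 1337/8, 49/2]
L2 α=1/2: [1123/8, 2249/16, 279/4]
L3 α=3/5: [431/4, 1357/8, 681/10]
= [108, 170, 68]


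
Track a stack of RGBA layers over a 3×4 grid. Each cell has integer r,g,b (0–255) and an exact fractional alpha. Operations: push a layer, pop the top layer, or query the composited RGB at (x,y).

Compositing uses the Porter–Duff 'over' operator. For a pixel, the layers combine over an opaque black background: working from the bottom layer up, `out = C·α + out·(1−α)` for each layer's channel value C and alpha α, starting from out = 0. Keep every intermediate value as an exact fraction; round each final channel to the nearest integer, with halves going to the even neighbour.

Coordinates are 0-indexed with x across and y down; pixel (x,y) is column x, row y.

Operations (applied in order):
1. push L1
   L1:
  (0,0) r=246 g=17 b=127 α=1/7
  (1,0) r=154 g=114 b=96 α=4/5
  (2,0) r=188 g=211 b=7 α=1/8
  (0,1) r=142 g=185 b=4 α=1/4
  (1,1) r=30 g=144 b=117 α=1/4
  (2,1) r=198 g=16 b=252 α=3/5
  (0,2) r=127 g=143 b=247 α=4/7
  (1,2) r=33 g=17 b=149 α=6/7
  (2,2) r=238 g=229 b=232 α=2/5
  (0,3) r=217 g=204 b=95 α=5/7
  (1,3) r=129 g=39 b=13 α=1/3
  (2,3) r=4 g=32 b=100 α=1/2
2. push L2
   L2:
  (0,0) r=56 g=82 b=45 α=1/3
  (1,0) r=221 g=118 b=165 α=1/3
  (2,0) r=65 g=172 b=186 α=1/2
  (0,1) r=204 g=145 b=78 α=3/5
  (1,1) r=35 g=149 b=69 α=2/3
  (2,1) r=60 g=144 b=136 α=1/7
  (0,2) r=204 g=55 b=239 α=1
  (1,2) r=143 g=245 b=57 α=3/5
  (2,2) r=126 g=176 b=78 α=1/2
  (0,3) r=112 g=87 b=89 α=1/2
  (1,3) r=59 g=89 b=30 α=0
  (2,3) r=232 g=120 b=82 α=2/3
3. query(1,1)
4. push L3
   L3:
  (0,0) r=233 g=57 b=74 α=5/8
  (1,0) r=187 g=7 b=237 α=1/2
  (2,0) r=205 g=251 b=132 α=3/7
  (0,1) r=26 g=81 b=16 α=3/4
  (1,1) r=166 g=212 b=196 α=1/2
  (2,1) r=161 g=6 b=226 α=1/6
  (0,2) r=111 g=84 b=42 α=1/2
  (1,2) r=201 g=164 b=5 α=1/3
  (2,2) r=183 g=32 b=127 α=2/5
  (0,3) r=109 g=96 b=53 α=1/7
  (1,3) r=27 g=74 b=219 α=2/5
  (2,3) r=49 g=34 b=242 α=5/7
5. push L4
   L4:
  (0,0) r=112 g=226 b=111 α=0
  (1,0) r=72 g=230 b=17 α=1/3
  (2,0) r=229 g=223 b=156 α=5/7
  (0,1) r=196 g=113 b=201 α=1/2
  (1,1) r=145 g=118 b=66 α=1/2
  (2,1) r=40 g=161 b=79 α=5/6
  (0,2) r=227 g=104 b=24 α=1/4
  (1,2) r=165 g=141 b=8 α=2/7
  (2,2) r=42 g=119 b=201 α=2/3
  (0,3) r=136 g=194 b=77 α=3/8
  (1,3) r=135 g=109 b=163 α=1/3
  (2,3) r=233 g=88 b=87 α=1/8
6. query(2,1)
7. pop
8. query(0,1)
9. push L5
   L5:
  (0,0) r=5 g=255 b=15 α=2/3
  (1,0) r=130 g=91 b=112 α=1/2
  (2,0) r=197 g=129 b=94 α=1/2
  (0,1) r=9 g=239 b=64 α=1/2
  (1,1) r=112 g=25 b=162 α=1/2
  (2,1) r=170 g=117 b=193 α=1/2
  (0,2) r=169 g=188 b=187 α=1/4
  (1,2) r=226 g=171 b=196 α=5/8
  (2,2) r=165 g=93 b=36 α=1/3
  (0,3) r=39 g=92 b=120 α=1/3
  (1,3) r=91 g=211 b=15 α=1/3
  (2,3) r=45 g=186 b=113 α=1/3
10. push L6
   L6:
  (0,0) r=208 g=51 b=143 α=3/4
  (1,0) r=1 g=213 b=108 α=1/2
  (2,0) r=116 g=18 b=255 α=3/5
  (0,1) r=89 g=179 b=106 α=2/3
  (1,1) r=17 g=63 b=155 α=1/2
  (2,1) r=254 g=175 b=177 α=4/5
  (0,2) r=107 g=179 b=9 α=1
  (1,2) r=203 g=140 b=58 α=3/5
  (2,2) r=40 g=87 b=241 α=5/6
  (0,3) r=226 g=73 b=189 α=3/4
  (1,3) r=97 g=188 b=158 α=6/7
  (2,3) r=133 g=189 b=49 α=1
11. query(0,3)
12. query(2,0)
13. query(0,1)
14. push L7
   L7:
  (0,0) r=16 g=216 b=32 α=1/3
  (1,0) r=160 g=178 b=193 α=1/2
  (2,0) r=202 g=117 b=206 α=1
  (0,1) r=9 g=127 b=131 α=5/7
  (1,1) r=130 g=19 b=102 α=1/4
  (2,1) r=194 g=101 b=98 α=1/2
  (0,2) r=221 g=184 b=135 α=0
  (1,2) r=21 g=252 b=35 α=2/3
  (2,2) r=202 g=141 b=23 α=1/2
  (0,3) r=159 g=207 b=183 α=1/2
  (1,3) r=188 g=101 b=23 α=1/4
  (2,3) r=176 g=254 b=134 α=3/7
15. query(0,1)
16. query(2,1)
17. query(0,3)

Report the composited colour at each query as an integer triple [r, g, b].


at x=1,y=1 over L1,L2:
+L1 (α=1/4) → [15/2, 36, 117/4]
+L2 (α=2/3) → [155/6, 334/3, 223/4]
→ [26, 111, 56]

(2,1) stack=L1,L2,L3,L4; from [0,0,0]:
+L1 (α=3/5) → [594/5, 48/5, 756/5]
+L2 (α=1/7) → [552/5, 144/5, 5216/35]
+L3 (α=1/6) → [713/6, 25, 1133/7]
+L4 (α=5/6) → [1913/36, 415/3, 1949/21]
rounded: [53, 138, 93]

(0,1) stack=L1,L2,L3; from [0,0,0]:
after L1 α=1/4: [71/2, 185/4, 1]
after L2 α=3/5: [683/5, 211/2, 236/5]
after L3 α=3/4: [1073/20, 697/8, 119/5]
rounded: [54, 87, 24]

(0,3) stack=L1,L2,L3,L5,L6; from [0,0,0]:
L1 α=5/7: [155, 1020/7, 475/7]
L2 α=1/2: [267/2, 1629/14, 549/7]
L3 α=1/7: [130, 5559/49, 3665/49]
L5 α=1/3: [299/3, 15626/147, 13210/147]
L6 α=3/4: [2333/12, 47819/588, 96559/588]
rounded: [194, 81, 164]

(2,0) stack=L1,L2,L3,L5,L6; from [0,0,0]:
after L1 α=1/8: [47/2, 211/8, 7/8]
after L2 α=1/2: [177/4, 1587/16, 1495/16]
after L3 α=3/7: [792/7, 657/4, 3079/28]
after L5 α=1/2: [2171/14, 1173/8, 5711/56]
after L6 α=3/5: [4607/35, 1389/20, 27131/140]
→ [132, 69, 194]

(0,1) stack=L1,L2,L3,L5,L6; from [0,0,0]:
L1 α=1/4: [71/2, 185/4, 1]
L2 α=3/5: [683/5, 211/2, 236/5]
L3 α=3/4: [1073/20, 697/8, 119/5]
L5 α=1/2: [1253/40, 2609/16, 439/10]
L6 α=2/3: [2791/40, 2779/16, 853/10]
= [70, 174, 85]

(0,1) stack=L1,L2,L3,L5,L6,L7; from [0,0,0]:
after L1 α=1/4: [71/2, 185/4, 1]
after L2 α=3/5: [683/5, 211/2, 236/5]
after L3 α=3/4: [1073/20, 697/8, 119/5]
after L5 α=1/2: [1253/40, 2609/16, 439/10]
after L6 α=2/3: [2791/40, 2779/16, 853/10]
after L7 α=5/7: [3691/140, 7859/56, 4128/35]
→ [26, 140, 118]

query (2,1) [L1,L2,L3,L5,L6,L7] — begin 0,0,0
after L1 α=3/5: [594/5, 48/5, 756/5]
after L2 α=1/7: [552/5, 144/5, 5216/35]
after L3 α=1/6: [713/6, 25, 1133/7]
after L5 α=1/2: [1733/12, 71, 1242/7]
after L6 α=4/5: [2785/12, 771/5, 6198/35]
after L7 α=1/2: [5113/24, 638/5, 4814/35]
→ [213, 128, 138]

at x=0,y=3 over L1,L2,L3,L5,L6,L7:
L1 α=5/7: [155, 1020/7, 475/7]
L2 α=1/2: [267/2, 1629/14, 549/7]
L3 α=1/7: [130, 5559/49, 3665/49]
L5 α=1/3: [299/3, 15626/147, 13210/147]
L6 α=3/4: [2333/12, 47819/588, 96559/588]
L7 α=1/2: [4241/24, 169535/1176, 204163/1176]
rounded: [177, 144, 174]


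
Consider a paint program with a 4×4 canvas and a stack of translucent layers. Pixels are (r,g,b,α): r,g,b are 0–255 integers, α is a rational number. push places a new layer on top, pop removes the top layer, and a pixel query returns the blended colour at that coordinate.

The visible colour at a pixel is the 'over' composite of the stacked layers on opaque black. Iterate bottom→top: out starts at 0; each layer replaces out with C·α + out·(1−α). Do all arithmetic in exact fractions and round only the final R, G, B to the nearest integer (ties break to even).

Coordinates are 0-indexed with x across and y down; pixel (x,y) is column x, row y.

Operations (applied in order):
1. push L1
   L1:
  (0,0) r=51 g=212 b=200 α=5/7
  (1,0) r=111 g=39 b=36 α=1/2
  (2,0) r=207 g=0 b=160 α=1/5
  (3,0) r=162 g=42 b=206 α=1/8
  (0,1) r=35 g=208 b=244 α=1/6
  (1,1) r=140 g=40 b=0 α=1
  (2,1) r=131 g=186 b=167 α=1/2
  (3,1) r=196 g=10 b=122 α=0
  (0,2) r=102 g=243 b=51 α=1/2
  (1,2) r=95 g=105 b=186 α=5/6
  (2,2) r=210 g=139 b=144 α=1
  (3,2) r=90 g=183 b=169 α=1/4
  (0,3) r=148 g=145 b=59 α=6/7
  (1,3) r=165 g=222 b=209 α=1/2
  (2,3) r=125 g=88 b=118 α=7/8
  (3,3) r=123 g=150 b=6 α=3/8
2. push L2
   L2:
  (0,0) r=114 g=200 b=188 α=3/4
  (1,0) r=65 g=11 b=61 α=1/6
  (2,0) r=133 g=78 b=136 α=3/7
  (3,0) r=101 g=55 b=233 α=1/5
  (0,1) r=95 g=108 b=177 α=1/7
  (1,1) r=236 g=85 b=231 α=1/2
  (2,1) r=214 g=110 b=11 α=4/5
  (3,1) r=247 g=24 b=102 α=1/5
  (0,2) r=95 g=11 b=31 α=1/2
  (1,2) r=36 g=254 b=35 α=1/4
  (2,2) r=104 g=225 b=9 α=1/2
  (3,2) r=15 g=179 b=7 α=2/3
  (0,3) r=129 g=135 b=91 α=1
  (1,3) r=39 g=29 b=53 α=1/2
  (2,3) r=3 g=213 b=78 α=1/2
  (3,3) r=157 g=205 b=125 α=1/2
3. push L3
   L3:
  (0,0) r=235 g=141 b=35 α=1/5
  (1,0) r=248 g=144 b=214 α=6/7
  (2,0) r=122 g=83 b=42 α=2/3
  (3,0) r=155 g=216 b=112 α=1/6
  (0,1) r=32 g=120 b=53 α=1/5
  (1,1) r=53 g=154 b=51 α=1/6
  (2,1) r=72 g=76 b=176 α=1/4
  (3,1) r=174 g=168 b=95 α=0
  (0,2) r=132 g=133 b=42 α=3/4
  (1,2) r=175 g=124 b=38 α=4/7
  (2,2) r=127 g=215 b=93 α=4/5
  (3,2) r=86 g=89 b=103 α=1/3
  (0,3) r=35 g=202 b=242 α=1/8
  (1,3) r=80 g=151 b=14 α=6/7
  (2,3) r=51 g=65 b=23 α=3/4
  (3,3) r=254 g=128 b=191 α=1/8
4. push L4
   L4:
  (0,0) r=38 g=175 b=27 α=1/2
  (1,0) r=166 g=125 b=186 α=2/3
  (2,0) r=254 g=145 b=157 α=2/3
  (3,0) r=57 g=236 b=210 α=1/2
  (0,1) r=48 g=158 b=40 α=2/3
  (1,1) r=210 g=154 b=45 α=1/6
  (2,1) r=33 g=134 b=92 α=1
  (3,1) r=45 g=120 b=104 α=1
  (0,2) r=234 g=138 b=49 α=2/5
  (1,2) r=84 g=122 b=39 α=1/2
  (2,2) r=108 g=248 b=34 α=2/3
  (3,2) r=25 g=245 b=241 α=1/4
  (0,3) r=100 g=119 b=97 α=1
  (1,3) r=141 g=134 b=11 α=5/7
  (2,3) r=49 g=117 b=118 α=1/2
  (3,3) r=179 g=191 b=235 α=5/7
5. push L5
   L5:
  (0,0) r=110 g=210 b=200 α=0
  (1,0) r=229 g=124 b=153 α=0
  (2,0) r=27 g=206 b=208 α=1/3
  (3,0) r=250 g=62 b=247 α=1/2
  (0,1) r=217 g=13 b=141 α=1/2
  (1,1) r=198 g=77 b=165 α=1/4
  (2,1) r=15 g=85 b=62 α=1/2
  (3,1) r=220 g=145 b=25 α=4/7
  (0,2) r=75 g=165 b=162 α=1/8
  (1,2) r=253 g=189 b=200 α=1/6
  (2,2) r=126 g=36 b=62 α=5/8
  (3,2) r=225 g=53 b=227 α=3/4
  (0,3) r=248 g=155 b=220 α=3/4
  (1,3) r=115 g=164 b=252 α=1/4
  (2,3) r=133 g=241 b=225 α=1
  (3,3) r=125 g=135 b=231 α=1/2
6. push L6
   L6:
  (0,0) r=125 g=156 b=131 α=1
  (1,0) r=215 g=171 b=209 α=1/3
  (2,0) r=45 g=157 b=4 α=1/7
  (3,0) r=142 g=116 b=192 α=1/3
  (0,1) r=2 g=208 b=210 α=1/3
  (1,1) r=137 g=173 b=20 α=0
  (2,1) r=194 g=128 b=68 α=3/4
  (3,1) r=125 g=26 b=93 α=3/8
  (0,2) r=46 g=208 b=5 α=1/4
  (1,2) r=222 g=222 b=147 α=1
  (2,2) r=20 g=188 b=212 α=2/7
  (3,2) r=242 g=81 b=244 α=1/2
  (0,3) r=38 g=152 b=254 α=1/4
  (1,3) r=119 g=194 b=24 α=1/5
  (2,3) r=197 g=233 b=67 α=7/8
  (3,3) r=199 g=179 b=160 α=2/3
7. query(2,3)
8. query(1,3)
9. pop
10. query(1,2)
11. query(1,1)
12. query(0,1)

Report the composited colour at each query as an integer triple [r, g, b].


(2,3) stack=L1,L2,L3,L4,L5,L6; from [0,0,0]:
L1 α=7/8: [875/8, 77, 413/4]
L2 α=1/2: [899/16, 145, 725/8]
L3 α=3/4: [3347/64, 85, 1277/32]
L4 α=1/2: [6483/128, 101, 5053/64]
L5 α=1: [133, 241, 225]
L6 α=7/8: [189, 234, 347/4]
= [189, 234, 87]

at x=1,y=3 over L1,L2,L3,L4,L5,L6:
after L1 α=1/2: [165/2, 111, 209/2]
after L2 α=1/2: [243/4, 70, 315/4]
after L3 α=6/7: [309/4, 976/7, 93/4]
after L4 α=5/7: [1719/14, 6642/49, 29/2]
after L5 α=1/4: [6767/56, 13981/98, 591/8]
after L6 α=1/5: [8433/70, 37468/245, 639/10]
rounded: [120, 153, 64]

at x=1,y=2 over L1,L2,L3,L4,L5:
L1 α=5/6: [475/6, 175/2, 155]
L2 α=1/4: [547/8, 1033/8, 125]
L3 α=4/7: [7241/56, 7067/56, 527/7]
L4 α=1/2: [11945/112, 13899/112, 400/7]
L5 α=1/6: [88061/672, 30221/224, 1700/21]
= [131, 135, 81]

query (1,1) [L1,L2,L3,L4,L5] — begin 0,0,0
+L1 (α=1) → [140, 40, 0]
+L2 (α=1/2) → [188, 125/2, 231/2]
+L3 (α=1/6) → [331/2, 311/4, 419/4]
+L4 (α=1/6) → [2075/12, 2171/24, 2275/24]
+L5 (α=1/4) → [2867/16, 2787/32, 3595/32]
= [179, 87, 112]

query (0,1) [L1,L2,L3,L4,L5] — begin 0,0,0
L1 α=1/6: [35/6, 104/3, 122/3]
L2 α=1/7: [130/7, 316/7, 421/7]
L3 α=1/5: [744/35, 2104/35, 411/7]
L4 α=2/3: [1368/35, 4388/35, 971/21]
L5 α=1/2: [8963/70, 4843/70, 1966/21]
= [128, 69, 94]


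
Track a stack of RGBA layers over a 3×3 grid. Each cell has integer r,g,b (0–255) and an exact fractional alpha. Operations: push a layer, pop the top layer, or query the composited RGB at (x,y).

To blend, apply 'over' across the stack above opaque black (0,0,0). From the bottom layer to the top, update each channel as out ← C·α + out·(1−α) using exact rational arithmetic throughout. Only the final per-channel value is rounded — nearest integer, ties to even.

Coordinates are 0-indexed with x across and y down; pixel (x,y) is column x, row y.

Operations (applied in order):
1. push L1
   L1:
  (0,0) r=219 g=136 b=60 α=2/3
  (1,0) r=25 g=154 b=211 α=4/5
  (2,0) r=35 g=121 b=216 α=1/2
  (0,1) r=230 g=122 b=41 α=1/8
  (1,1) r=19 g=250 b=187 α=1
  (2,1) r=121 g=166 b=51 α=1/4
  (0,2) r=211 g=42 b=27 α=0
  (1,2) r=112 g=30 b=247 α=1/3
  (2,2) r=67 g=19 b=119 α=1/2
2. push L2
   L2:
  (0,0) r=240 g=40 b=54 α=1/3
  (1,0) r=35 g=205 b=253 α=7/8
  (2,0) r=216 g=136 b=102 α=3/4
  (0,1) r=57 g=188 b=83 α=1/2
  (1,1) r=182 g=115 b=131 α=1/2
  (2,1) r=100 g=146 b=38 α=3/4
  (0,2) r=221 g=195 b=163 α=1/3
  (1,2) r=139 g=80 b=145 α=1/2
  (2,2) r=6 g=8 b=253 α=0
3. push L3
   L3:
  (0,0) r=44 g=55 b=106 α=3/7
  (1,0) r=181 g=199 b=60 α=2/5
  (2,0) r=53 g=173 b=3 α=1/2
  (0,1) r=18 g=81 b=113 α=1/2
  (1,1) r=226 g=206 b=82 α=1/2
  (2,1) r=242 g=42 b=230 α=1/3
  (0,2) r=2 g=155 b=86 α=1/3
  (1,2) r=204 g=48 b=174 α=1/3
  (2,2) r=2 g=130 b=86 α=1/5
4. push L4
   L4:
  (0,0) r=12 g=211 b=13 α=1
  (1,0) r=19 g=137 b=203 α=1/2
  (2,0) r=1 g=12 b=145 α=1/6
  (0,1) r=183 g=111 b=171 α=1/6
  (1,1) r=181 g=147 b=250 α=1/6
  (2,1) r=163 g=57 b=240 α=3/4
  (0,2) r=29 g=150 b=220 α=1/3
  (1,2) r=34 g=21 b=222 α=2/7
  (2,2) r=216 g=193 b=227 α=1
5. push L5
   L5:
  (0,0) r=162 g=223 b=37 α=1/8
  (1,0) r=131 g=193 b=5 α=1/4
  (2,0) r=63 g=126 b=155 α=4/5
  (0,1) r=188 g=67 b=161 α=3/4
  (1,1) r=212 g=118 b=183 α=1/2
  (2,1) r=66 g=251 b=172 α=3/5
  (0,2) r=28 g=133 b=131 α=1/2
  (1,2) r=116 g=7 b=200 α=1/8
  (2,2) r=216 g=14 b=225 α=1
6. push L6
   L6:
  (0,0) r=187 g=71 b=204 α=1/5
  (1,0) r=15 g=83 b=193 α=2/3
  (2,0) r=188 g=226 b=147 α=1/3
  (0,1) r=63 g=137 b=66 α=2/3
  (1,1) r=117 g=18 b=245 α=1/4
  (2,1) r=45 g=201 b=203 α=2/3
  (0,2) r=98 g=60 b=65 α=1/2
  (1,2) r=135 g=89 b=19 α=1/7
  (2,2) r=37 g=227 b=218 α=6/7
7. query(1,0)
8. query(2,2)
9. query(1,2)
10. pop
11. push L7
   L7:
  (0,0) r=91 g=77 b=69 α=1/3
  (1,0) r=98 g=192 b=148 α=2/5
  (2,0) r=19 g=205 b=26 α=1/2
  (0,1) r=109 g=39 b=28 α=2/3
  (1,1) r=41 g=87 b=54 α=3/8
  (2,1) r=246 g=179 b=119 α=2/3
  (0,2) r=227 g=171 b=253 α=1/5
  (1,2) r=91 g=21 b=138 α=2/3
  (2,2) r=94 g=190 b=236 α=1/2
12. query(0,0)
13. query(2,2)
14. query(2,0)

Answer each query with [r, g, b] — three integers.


at x=1,y=0 over L1,L2,L3,L4,L5,L6:
L1 α=4/5: [20, 616/5, 844/5]
L2 α=7/8: [265/8, 7791/40, 9699/40]
L3 α=2/5: [3691/40, 39293/200, 33897/200]
L4 α=1/2: [4451/80, 66693/400, 74497/400]
L5 α=1/4: [23833/320, 277279/1600, 225491/1600]
L6 α=2/3: [33433/960, 542879/4800, 843091/4800]
= [35, 113, 176]

at x=2,y=2 over L1,L2,L3,L4,L5,L6:
L1 α=1/2: [67/2, 19/2, 119/2]
L2 α=0: [67/2, 19/2, 119/2]
L3 α=1/5: [136/5, 168/5, 324/5]
L4 α=1: [216, 193, 227]
L5 α=1: [216, 14, 225]
L6 α=6/7: [438/7, 1376/7, 219]
rounded: [63, 197, 219]

query (1,2) [L1,L2,L3,L4,L5,L6] — begin 0,0,0
+L1 (α=1/3) → [112/3, 10, 247/3]
+L2 (α=1/2) → [529/6, 45, 341/3]
+L3 (α=1/3) → [1141/9, 46, 1204/9]
+L4 (α=2/7) → [6317/63, 272/7, 10016/63]
+L5 (α=1/8) → [7361/72, 279/8, 1477/9]
+L6 (α=1/7) → [1283/12, 1193/28, 3011/21]
rounded: [107, 43, 143]

at x=0,y=0 over L1,L2,L3,L4,L5,L7:
+L1 (α=2/3) → [146, 272/3, 40]
+L2 (α=1/3) → [532/3, 664/9, 134/3]
+L3 (α=3/7) → [2524/21, 4141/63, 1490/21]
+L4 (α=1) → [12, 211, 13]
+L5 (α=1/8) → [123/4, 425/2, 16]
+L7 (α=1/3) → [305/6, 502/3, 101/3]
rounded: [51, 167, 34]

at x=2,y=2 over L1,L2,L3,L4,L5,L7:
L1 α=1/2: [67/2, 19/2, 119/2]
L2 α=0: [67/2, 19/2, 119/2]
L3 α=1/5: [136/5, 168/5, 324/5]
L4 α=1: [216, 193, 227]
L5 α=1: [216, 14, 225]
L7 α=1/2: [155, 102, 461/2]
rounded: [155, 102, 230]

(2,0) stack=L1,L2,L3,L4,L5,L7; from [0,0,0]:
L1 α=1/2: [35/2, 121/2, 108]
L2 α=3/4: [1331/8, 937/8, 207/2]
L3 α=1/2: [1755/16, 2321/16, 213/4]
L4 α=1/6: [8791/96, 11797/96, 1645/24]
L5 α=4/5: [32983/480, 60181/480, 3305/24]
L7 α=1/2: [42103/960, 158581/960, 3929/48]
= [44, 165, 82]


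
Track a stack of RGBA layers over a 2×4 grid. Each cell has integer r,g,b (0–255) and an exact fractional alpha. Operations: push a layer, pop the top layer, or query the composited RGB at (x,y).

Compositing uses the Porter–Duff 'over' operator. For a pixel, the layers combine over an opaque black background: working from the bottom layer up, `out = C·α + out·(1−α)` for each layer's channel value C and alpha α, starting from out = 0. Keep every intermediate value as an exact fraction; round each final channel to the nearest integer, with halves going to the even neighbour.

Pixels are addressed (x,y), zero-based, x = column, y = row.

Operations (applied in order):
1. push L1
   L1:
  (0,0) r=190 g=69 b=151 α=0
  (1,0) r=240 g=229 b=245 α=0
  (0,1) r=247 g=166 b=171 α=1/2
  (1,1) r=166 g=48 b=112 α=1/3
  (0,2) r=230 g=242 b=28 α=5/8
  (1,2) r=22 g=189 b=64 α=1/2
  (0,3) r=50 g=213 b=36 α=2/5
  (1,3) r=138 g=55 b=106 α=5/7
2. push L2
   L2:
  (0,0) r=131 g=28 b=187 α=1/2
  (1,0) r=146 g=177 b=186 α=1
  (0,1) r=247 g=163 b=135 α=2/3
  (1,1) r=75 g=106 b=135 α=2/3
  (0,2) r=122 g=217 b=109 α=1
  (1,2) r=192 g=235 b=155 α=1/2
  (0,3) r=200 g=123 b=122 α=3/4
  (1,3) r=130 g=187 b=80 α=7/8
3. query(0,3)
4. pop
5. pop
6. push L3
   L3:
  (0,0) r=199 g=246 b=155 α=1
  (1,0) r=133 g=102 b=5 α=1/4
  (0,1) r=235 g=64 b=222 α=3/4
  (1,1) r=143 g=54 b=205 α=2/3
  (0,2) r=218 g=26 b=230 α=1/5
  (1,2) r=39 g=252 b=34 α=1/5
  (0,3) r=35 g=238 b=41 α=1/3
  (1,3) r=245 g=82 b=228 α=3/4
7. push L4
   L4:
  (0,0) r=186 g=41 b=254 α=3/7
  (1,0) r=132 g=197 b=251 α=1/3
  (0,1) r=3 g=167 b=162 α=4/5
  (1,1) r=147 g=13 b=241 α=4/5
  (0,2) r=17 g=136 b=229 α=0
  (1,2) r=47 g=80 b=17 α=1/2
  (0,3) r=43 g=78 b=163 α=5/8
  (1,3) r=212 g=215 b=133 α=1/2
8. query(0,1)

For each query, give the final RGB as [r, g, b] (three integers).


at x=0,y=3 over L1,L2:
after L1 α=2/5: [20, 426/5, 72/5]
after L2 α=3/4: [155, 2271/20, 951/10]
→ [155, 114, 95]

query (0,1) [L3,L4] — begin 0,0,0
after L3 α=3/4: [705/4, 48, 333/2]
after L4 α=4/5: [753/20, 716/5, 1629/10]
→ [38, 143, 163]


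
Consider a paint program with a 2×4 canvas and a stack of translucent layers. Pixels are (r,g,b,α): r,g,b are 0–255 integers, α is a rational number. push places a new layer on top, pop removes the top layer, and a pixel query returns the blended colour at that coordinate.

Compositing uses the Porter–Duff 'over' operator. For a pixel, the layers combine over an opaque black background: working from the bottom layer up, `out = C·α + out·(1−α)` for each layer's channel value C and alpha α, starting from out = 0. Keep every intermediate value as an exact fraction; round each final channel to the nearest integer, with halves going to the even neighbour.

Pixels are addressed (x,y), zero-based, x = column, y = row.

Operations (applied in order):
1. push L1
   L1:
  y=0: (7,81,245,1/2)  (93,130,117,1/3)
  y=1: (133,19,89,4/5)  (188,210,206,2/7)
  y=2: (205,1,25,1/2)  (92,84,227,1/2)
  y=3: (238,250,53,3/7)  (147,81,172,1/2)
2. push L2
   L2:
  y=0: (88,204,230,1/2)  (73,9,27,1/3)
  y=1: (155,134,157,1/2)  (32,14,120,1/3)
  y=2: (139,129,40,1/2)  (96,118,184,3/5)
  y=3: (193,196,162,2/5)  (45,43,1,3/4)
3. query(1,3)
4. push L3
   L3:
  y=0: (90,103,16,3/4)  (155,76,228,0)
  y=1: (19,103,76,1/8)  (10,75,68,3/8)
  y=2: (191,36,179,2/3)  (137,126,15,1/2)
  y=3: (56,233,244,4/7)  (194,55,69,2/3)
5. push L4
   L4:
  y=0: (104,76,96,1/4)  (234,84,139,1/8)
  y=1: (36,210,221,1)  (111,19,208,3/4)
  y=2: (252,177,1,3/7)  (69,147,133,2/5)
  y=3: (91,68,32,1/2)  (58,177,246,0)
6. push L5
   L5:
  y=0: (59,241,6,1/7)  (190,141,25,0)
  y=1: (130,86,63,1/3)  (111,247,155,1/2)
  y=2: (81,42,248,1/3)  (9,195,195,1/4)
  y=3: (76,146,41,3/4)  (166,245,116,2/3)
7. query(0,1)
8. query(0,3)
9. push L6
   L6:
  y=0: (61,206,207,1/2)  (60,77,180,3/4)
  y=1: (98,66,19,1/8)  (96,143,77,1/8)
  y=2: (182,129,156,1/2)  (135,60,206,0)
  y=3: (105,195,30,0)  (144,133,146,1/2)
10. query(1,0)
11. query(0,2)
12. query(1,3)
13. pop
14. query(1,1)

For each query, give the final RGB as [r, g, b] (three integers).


(1,3) stack=L1,L2; from [0,0,0]:
L1 α=1/2: [147/2, 81/2, 86]
L2 α=3/4: [417/8, 339/8, 89/4]
rounded: [52, 42, 22]

(0,1) stack=L1,L2,L3,L4,L5; from [0,0,0]:
L1 α=4/5: [532/5, 76/5, 356/5]
L2 α=1/2: [1307/10, 373/5, 1141/10]
L3 α=1/8: [9339/80, 1563/20, 8747/80]
L4 α=1: [36, 210, 221]
L5 α=1/3: [202/3, 506/3, 505/3]
→ [67, 169, 168]

at x=0,y=3 over L1,L2,L3,L4,L5:
L1 α=3/7: [102, 750/7, 159/7]
L2 α=2/5: [692/5, 4994/35, 549/7]
L3 α=4/7: [3196/35, 47602/245, 8479/49]
L4 α=1/2: [6381/70, 32131/245, 10047/98]
L5 α=3/4: [22341/280, 139441/980, 22101/392]
= [80, 142, 56]

(1,0) stack=L1,L2,L3,L4,L5,L6; from [0,0,0]:
after L1 α=1/3: [31, 130/3, 39]
after L2 α=1/3: [45, 287/9, 35]
after L3 α=0: [45, 287/9, 35]
after L4 α=1/8: [549/8, 2765/72, 48]
after L5 α=0: [549/8, 2765/72, 48]
after L6 α=3/4: [1989/32, 19397/288, 147]
= [62, 67, 147]

query (0,2) [L1,L2,L3,L4,L5,L6] — begin 0,0,0
+L1 (α=1/2) → [205/2, 1/2, 25/2]
+L2 (α=1/2) → [483/4, 259/4, 105/4]
+L3 (α=2/3) → [2011/12, 547/12, 1537/12]
+L4 (α=3/7) → [4279/21, 2140/21, 1546/21]
+L5 (α=1/3) → [10259/63, 5162/63, 8300/63]
+L6 (α=1/2) → [21725/126, 13289/126, 9064/63]
= [172, 105, 144]

at x=1,y=3 over L1,L2,L3,L4,L5,L6:
L1 α=1/2: [147/2, 81/2, 86]
L2 α=3/4: [417/8, 339/8, 89/4]
L3 α=2/3: [3521/24, 1219/24, 641/12]
L4 α=0: [3521/24, 1219/24, 641/12]
L5 α=2/3: [11489/72, 12979/72, 3425/36]
L6 α=1/2: [21857/144, 22555/144, 8681/72]
rounded: [152, 157, 121]

(1,1) stack=L1,L2,L3,L4,L5; from [0,0,0]:
+L1 (α=2/7) → [376/7, 60, 412/7]
+L2 (α=1/3) → [976/21, 134/3, 1664/21]
+L3 (α=3/8) → [2755/84, 1345/24, 3151/42]
+L4 (α=3/4) → [30727/336, 2713/96, 29359/168]
+L5 (α=1/2) → [68023/672, 26425/192, 55399/336]
rounded: [101, 138, 165]
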